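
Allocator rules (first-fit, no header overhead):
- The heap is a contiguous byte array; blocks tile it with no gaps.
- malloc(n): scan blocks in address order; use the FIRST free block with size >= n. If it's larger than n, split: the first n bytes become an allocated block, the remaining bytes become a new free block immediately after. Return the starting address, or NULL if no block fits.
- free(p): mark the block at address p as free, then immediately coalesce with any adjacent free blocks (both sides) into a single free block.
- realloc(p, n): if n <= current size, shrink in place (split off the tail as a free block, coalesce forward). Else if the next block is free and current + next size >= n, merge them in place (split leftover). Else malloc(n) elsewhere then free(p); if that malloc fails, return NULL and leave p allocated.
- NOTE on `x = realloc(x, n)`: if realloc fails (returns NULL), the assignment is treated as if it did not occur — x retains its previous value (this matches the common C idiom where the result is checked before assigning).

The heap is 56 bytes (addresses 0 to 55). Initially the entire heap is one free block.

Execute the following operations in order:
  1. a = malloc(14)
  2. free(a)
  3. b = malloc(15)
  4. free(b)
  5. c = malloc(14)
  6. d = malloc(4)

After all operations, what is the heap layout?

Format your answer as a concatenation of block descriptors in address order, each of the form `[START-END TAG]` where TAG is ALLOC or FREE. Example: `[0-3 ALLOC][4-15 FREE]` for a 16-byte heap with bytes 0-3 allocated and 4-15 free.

Answer: [0-13 ALLOC][14-17 ALLOC][18-55 FREE]

Derivation:
Op 1: a = malloc(14) -> a = 0; heap: [0-13 ALLOC][14-55 FREE]
Op 2: free(a) -> (freed a); heap: [0-55 FREE]
Op 3: b = malloc(15) -> b = 0; heap: [0-14 ALLOC][15-55 FREE]
Op 4: free(b) -> (freed b); heap: [0-55 FREE]
Op 5: c = malloc(14) -> c = 0; heap: [0-13 ALLOC][14-55 FREE]
Op 6: d = malloc(4) -> d = 14; heap: [0-13 ALLOC][14-17 ALLOC][18-55 FREE]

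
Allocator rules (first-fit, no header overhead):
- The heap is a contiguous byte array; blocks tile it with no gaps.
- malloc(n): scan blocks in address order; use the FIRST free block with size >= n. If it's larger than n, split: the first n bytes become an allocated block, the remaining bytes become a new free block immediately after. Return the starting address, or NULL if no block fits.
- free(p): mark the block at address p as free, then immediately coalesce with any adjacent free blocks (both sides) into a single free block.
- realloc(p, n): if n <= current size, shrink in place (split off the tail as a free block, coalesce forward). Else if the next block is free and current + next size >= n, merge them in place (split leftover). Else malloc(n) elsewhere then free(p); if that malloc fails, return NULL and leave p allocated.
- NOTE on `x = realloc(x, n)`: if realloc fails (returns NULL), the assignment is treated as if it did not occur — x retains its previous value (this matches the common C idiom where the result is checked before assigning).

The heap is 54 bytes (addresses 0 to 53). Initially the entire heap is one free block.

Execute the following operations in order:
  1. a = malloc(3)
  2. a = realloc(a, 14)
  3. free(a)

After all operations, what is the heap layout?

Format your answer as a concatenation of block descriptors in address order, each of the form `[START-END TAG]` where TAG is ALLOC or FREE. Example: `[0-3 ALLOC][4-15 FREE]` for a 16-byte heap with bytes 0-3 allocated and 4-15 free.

Answer: [0-53 FREE]

Derivation:
Op 1: a = malloc(3) -> a = 0; heap: [0-2 ALLOC][3-53 FREE]
Op 2: a = realloc(a, 14) -> a = 0; heap: [0-13 ALLOC][14-53 FREE]
Op 3: free(a) -> (freed a); heap: [0-53 FREE]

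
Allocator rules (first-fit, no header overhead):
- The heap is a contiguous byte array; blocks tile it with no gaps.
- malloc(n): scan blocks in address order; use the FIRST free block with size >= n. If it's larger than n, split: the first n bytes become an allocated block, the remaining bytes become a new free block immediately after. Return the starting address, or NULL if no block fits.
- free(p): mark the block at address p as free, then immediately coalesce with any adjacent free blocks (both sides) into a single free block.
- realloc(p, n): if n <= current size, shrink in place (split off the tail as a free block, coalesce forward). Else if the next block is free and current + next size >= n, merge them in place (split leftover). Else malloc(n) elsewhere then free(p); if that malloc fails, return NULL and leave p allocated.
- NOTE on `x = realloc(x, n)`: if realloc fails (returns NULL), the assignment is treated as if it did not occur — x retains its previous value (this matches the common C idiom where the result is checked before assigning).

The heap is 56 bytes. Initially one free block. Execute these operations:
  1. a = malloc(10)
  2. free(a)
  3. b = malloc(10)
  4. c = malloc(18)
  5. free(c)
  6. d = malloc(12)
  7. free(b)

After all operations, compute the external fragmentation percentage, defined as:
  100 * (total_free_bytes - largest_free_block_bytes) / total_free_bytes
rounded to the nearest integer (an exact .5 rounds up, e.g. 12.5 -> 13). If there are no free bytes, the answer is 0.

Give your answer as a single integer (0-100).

Op 1: a = malloc(10) -> a = 0; heap: [0-9 ALLOC][10-55 FREE]
Op 2: free(a) -> (freed a); heap: [0-55 FREE]
Op 3: b = malloc(10) -> b = 0; heap: [0-9 ALLOC][10-55 FREE]
Op 4: c = malloc(18) -> c = 10; heap: [0-9 ALLOC][10-27 ALLOC][28-55 FREE]
Op 5: free(c) -> (freed c); heap: [0-9 ALLOC][10-55 FREE]
Op 6: d = malloc(12) -> d = 10; heap: [0-9 ALLOC][10-21 ALLOC][22-55 FREE]
Op 7: free(b) -> (freed b); heap: [0-9 FREE][10-21 ALLOC][22-55 FREE]
Free blocks: [10 34] total_free=44 largest=34 -> 100*(44-34)/44 = 1000/44 ≈ 22.727 -> rounds to 23

Answer: 23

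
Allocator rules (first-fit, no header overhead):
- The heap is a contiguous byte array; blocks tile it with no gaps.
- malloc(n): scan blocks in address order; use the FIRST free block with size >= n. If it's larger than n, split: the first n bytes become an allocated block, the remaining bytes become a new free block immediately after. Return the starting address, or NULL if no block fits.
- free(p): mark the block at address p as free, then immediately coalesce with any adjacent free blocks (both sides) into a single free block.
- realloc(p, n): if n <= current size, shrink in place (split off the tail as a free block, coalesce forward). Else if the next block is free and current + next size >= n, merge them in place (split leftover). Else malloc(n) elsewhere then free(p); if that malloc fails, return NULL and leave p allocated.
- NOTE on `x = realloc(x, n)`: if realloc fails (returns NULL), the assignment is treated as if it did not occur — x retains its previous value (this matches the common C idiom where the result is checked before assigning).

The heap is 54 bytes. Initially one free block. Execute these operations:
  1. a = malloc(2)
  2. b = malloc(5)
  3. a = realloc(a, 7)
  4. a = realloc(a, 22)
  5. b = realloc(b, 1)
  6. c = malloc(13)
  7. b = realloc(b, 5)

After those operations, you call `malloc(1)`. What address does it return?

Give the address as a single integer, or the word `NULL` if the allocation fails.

Op 1: a = malloc(2) -> a = 0; heap: [0-1 ALLOC][2-53 FREE]
Op 2: b = malloc(5) -> b = 2; heap: [0-1 ALLOC][2-6 ALLOC][7-53 FREE]
Op 3: a = realloc(a, 7) -> a = 7; heap: [0-1 FREE][2-6 ALLOC][7-13 ALLOC][14-53 FREE]
Op 4: a = realloc(a, 22) -> a = 7; heap: [0-1 FREE][2-6 ALLOC][7-28 ALLOC][29-53 FREE]
Op 5: b = realloc(b, 1) -> b = 2; heap: [0-1 FREE][2-2 ALLOC][3-6 FREE][7-28 ALLOC][29-53 FREE]
Op 6: c = malloc(13) -> c = 29; heap: [0-1 FREE][2-2 ALLOC][3-6 FREE][7-28 ALLOC][29-41 ALLOC][42-53 FREE]
Op 7: b = realloc(b, 5) -> b = 2; heap: [0-1 FREE][2-6 ALLOC][7-28 ALLOC][29-41 ALLOC][42-53 FREE]
malloc(1): first-fit scan over [0-1 FREE][2-6 ALLOC][7-28 ALLOC][29-41 ALLOC][42-53 FREE] -> 0

Answer: 0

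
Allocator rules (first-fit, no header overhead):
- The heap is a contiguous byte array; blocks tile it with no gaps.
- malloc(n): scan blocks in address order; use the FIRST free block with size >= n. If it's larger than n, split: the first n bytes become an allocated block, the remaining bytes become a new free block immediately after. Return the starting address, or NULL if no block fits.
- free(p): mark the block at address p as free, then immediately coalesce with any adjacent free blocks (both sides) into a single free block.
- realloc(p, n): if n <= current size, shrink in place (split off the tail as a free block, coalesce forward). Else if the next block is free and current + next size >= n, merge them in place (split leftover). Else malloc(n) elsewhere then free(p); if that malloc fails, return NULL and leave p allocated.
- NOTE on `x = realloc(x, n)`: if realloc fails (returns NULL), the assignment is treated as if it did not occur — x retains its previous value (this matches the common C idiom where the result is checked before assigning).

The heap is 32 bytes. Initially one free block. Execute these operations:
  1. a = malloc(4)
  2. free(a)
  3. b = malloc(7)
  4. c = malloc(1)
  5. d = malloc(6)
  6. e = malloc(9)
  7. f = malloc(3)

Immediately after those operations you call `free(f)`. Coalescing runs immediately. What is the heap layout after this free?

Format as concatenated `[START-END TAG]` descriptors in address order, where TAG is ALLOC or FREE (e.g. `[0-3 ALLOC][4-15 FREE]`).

Answer: [0-6 ALLOC][7-7 ALLOC][8-13 ALLOC][14-22 ALLOC][23-31 FREE]

Derivation:
Op 1: a = malloc(4) -> a = 0; heap: [0-3 ALLOC][4-31 FREE]
Op 2: free(a) -> (freed a); heap: [0-31 FREE]
Op 3: b = malloc(7) -> b = 0; heap: [0-6 ALLOC][7-31 FREE]
Op 4: c = malloc(1) -> c = 7; heap: [0-6 ALLOC][7-7 ALLOC][8-31 FREE]
Op 5: d = malloc(6) -> d = 8; heap: [0-6 ALLOC][7-7 ALLOC][8-13 ALLOC][14-31 FREE]
Op 6: e = malloc(9) -> e = 14; heap: [0-6 ALLOC][7-7 ALLOC][8-13 ALLOC][14-22 ALLOC][23-31 FREE]
Op 7: f = malloc(3) -> f = 23; heap: [0-6 ALLOC][7-7 ALLOC][8-13 ALLOC][14-22 ALLOC][23-25 ALLOC][26-31 FREE]
free(f): f = 23 -> block [23-25 ALLOC]; mark free, coalesce with adjacent free neighbors -> [0-6 ALLOC][7-7 ALLOC][8-13 ALLOC][14-22 ALLOC][23-31 FREE]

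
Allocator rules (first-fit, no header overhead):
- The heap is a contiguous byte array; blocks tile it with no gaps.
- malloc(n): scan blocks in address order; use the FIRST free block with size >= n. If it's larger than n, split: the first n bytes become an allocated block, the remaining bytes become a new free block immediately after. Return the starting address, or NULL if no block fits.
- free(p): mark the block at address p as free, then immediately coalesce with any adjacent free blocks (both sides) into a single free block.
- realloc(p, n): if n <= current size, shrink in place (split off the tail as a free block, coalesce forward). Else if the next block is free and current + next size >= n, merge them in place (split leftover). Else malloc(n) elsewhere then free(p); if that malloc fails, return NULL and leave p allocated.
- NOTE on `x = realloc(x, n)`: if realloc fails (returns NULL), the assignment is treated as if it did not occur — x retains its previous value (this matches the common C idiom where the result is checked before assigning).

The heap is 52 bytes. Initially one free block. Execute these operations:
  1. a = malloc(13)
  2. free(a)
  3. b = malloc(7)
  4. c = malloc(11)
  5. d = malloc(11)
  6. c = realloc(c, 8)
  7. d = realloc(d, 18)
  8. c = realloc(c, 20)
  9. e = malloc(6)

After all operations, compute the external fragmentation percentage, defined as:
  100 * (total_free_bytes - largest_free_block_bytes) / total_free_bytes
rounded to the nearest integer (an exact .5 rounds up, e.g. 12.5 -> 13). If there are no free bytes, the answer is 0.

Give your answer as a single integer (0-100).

Op 1: a = malloc(13) -> a = 0; heap: [0-12 ALLOC][13-51 FREE]
Op 2: free(a) -> (freed a); heap: [0-51 FREE]
Op 3: b = malloc(7) -> b = 0; heap: [0-6 ALLOC][7-51 FREE]
Op 4: c = malloc(11) -> c = 7; heap: [0-6 ALLOC][7-17 ALLOC][18-51 FREE]
Op 5: d = malloc(11) -> d = 18; heap: [0-6 ALLOC][7-17 ALLOC][18-28 ALLOC][29-51 FREE]
Op 6: c = realloc(c, 8) -> c = 7; heap: [0-6 ALLOC][7-14 ALLOC][15-17 FREE][18-28 ALLOC][29-51 FREE]
Op 7: d = realloc(d, 18) -> d = 18; heap: [0-6 ALLOC][7-14 ALLOC][15-17 FREE][18-35 ALLOC][36-51 FREE]
Op 8: c = realloc(c, 20) -> NULL (c unchanged); heap: [0-6 ALLOC][7-14 ALLOC][15-17 FREE][18-35 ALLOC][36-51 FREE]
Op 9: e = malloc(6) -> e = 36; heap: [0-6 ALLOC][7-14 ALLOC][15-17 FREE][18-35 ALLOC][36-41 ALLOC][42-51 FREE]
Free blocks: [3 10] total_free=13 largest=10 -> 100*(13-10)/13 = 300/13 ≈ 23.077 -> rounds to 23

Answer: 23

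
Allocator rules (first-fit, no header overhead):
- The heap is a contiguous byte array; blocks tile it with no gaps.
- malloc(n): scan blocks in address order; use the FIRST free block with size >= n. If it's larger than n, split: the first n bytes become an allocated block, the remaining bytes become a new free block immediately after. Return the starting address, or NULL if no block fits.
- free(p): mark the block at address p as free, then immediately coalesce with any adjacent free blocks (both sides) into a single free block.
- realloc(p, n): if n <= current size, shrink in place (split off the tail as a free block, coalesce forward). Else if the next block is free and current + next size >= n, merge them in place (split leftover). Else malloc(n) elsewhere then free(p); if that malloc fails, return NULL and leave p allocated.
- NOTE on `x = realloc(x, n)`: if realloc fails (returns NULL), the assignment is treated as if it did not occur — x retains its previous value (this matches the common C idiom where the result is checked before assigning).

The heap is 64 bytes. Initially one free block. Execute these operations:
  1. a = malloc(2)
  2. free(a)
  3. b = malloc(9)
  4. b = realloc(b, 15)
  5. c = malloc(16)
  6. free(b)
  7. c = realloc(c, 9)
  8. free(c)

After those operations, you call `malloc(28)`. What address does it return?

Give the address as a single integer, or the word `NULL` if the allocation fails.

Answer: 0

Derivation:
Op 1: a = malloc(2) -> a = 0; heap: [0-1 ALLOC][2-63 FREE]
Op 2: free(a) -> (freed a); heap: [0-63 FREE]
Op 3: b = malloc(9) -> b = 0; heap: [0-8 ALLOC][9-63 FREE]
Op 4: b = realloc(b, 15) -> b = 0; heap: [0-14 ALLOC][15-63 FREE]
Op 5: c = malloc(16) -> c = 15; heap: [0-14 ALLOC][15-30 ALLOC][31-63 FREE]
Op 6: free(b) -> (freed b); heap: [0-14 FREE][15-30 ALLOC][31-63 FREE]
Op 7: c = realloc(c, 9) -> c = 15; heap: [0-14 FREE][15-23 ALLOC][24-63 FREE]
Op 8: free(c) -> (freed c); heap: [0-63 FREE]
malloc(28): first-fit scan over [0-63 FREE] -> 0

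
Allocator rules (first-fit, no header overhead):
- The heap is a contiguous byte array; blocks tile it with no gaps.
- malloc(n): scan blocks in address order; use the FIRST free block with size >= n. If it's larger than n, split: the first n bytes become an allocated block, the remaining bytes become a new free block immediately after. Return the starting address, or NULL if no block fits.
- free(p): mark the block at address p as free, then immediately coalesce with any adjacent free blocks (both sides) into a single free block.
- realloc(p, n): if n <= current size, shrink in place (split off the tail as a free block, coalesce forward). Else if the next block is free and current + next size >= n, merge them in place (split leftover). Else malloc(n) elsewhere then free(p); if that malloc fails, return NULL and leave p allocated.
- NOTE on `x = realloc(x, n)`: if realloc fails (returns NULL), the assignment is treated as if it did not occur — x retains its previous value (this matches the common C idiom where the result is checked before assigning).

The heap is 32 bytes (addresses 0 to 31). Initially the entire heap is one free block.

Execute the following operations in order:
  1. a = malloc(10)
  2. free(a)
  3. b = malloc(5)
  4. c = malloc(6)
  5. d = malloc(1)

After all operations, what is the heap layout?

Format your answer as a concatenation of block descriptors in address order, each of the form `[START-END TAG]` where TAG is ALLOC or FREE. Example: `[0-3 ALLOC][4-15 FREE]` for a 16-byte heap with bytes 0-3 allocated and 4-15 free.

Answer: [0-4 ALLOC][5-10 ALLOC][11-11 ALLOC][12-31 FREE]

Derivation:
Op 1: a = malloc(10) -> a = 0; heap: [0-9 ALLOC][10-31 FREE]
Op 2: free(a) -> (freed a); heap: [0-31 FREE]
Op 3: b = malloc(5) -> b = 0; heap: [0-4 ALLOC][5-31 FREE]
Op 4: c = malloc(6) -> c = 5; heap: [0-4 ALLOC][5-10 ALLOC][11-31 FREE]
Op 5: d = malloc(1) -> d = 11; heap: [0-4 ALLOC][5-10 ALLOC][11-11 ALLOC][12-31 FREE]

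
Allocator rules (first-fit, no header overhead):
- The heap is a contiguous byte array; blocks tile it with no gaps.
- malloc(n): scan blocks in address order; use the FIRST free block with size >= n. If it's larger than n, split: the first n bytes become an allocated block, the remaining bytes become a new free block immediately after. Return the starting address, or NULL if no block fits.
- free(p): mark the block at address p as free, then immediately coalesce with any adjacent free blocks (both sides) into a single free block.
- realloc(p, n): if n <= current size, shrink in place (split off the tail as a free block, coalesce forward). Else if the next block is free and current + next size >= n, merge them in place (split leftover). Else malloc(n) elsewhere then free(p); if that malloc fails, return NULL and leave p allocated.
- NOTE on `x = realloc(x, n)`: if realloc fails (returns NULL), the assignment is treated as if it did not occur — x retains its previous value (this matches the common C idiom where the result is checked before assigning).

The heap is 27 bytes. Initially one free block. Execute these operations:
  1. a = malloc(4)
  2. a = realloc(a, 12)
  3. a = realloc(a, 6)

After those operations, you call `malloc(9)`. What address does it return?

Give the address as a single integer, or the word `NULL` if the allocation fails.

Op 1: a = malloc(4) -> a = 0; heap: [0-3 ALLOC][4-26 FREE]
Op 2: a = realloc(a, 12) -> a = 0; heap: [0-11 ALLOC][12-26 FREE]
Op 3: a = realloc(a, 6) -> a = 0; heap: [0-5 ALLOC][6-26 FREE]
malloc(9): first-fit scan over [0-5 ALLOC][6-26 FREE] -> 6

Answer: 6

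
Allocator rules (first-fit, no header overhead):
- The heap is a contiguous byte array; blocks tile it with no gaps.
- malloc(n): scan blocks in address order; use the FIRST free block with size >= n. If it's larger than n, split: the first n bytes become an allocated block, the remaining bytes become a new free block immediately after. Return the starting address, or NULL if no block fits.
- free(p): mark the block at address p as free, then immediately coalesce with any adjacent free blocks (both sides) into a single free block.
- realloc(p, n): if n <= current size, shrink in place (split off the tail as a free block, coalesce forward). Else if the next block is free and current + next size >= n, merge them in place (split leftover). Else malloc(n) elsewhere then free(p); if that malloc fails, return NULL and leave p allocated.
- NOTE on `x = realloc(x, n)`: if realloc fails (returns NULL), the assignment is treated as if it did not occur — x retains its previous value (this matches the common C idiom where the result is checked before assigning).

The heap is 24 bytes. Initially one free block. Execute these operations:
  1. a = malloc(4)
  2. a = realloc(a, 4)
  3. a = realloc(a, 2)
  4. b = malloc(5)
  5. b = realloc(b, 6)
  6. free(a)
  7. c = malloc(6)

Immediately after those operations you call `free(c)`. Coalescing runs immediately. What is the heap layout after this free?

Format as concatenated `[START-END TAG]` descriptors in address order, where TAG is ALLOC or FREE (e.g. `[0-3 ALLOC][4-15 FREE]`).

Answer: [0-1 FREE][2-7 ALLOC][8-23 FREE]

Derivation:
Op 1: a = malloc(4) -> a = 0; heap: [0-3 ALLOC][4-23 FREE]
Op 2: a = realloc(a, 4) -> a = 0; heap: [0-3 ALLOC][4-23 FREE]
Op 3: a = realloc(a, 2) -> a = 0; heap: [0-1 ALLOC][2-23 FREE]
Op 4: b = malloc(5) -> b = 2; heap: [0-1 ALLOC][2-6 ALLOC][7-23 FREE]
Op 5: b = realloc(b, 6) -> b = 2; heap: [0-1 ALLOC][2-7 ALLOC][8-23 FREE]
Op 6: free(a) -> (freed a); heap: [0-1 FREE][2-7 ALLOC][8-23 FREE]
Op 7: c = malloc(6) -> c = 8; heap: [0-1 FREE][2-7 ALLOC][8-13 ALLOC][14-23 FREE]
free(c): c = 8 -> block [8-13 ALLOC]; mark free, coalesce with adjacent free neighbors -> [0-1 FREE][2-7 ALLOC][8-23 FREE]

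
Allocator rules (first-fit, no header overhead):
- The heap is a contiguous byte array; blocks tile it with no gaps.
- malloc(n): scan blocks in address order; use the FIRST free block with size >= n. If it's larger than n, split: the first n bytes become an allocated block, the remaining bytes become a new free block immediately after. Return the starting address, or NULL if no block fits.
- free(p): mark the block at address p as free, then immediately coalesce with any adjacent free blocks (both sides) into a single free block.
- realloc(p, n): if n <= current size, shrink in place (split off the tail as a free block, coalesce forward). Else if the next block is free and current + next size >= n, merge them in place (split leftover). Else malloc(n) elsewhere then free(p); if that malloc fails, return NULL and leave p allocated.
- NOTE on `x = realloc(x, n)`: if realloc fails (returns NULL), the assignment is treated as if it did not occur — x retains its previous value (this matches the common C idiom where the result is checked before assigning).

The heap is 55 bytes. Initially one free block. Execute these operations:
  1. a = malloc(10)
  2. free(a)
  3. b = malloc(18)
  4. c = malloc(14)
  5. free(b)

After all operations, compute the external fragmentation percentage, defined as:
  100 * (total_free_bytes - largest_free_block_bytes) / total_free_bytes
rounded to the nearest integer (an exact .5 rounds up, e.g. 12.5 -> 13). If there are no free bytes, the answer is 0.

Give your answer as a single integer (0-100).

Answer: 44

Derivation:
Op 1: a = malloc(10) -> a = 0; heap: [0-9 ALLOC][10-54 FREE]
Op 2: free(a) -> (freed a); heap: [0-54 FREE]
Op 3: b = malloc(18) -> b = 0; heap: [0-17 ALLOC][18-54 FREE]
Op 4: c = malloc(14) -> c = 18; heap: [0-17 ALLOC][18-31 ALLOC][32-54 FREE]
Op 5: free(b) -> (freed b); heap: [0-17 FREE][18-31 ALLOC][32-54 FREE]
Free blocks: [18 23] total_free=41 largest=23 -> 100*(41-23)/41 = 1800/41 ≈ 43.902 -> rounds to 44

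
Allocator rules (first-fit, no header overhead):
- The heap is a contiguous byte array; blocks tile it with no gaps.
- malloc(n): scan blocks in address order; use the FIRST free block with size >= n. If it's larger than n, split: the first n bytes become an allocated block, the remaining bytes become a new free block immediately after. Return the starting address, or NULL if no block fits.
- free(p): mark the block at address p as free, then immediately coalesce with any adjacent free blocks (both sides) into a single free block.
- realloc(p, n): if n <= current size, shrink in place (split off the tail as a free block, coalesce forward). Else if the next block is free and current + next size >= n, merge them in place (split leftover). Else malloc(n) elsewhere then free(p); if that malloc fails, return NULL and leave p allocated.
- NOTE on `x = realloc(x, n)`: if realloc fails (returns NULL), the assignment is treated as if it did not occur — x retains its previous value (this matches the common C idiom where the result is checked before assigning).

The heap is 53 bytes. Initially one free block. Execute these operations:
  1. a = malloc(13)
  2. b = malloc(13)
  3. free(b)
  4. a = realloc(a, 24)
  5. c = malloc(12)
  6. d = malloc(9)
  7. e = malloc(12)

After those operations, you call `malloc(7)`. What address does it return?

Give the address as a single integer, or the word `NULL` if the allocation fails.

Op 1: a = malloc(13) -> a = 0; heap: [0-12 ALLOC][13-52 FREE]
Op 2: b = malloc(13) -> b = 13; heap: [0-12 ALLOC][13-25 ALLOC][26-52 FREE]
Op 3: free(b) -> (freed b); heap: [0-12 ALLOC][13-52 FREE]
Op 4: a = realloc(a, 24) -> a = 0; heap: [0-23 ALLOC][24-52 FREE]
Op 5: c = malloc(12) -> c = 24; heap: [0-23 ALLOC][24-35 ALLOC][36-52 FREE]
Op 6: d = malloc(9) -> d = 36; heap: [0-23 ALLOC][24-35 ALLOC][36-44 ALLOC][45-52 FREE]
Op 7: e = malloc(12) -> e = NULL; heap: [0-23 ALLOC][24-35 ALLOC][36-44 ALLOC][45-52 FREE]
malloc(7): first-fit scan over [0-23 ALLOC][24-35 ALLOC][36-44 ALLOC][45-52 FREE] -> 45

Answer: 45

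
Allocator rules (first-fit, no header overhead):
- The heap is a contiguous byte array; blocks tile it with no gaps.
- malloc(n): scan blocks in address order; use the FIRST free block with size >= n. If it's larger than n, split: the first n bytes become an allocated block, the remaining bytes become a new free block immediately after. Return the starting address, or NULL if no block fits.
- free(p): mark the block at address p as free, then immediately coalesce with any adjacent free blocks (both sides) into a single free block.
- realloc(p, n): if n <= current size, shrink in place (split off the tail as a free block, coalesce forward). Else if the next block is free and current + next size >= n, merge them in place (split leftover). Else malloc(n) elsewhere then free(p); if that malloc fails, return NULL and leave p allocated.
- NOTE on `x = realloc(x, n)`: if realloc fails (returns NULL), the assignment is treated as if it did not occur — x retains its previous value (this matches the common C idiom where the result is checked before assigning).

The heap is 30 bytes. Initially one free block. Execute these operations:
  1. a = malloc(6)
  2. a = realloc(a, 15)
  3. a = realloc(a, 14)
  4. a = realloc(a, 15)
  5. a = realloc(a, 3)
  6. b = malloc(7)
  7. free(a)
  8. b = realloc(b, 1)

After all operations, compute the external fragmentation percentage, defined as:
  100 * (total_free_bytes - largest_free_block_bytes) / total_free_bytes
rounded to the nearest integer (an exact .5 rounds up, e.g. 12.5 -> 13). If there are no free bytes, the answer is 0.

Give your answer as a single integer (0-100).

Answer: 10

Derivation:
Op 1: a = malloc(6) -> a = 0; heap: [0-5 ALLOC][6-29 FREE]
Op 2: a = realloc(a, 15) -> a = 0; heap: [0-14 ALLOC][15-29 FREE]
Op 3: a = realloc(a, 14) -> a = 0; heap: [0-13 ALLOC][14-29 FREE]
Op 4: a = realloc(a, 15) -> a = 0; heap: [0-14 ALLOC][15-29 FREE]
Op 5: a = realloc(a, 3) -> a = 0; heap: [0-2 ALLOC][3-29 FREE]
Op 6: b = malloc(7) -> b = 3; heap: [0-2 ALLOC][3-9 ALLOC][10-29 FREE]
Op 7: free(a) -> (freed a); heap: [0-2 FREE][3-9 ALLOC][10-29 FREE]
Op 8: b = realloc(b, 1) -> b = 3; heap: [0-2 FREE][3-3 ALLOC][4-29 FREE]
Free blocks: [3 26] total_free=29 largest=26 -> 100*(29-26)/29 = 300/29 ≈ 10.345 -> rounds to 10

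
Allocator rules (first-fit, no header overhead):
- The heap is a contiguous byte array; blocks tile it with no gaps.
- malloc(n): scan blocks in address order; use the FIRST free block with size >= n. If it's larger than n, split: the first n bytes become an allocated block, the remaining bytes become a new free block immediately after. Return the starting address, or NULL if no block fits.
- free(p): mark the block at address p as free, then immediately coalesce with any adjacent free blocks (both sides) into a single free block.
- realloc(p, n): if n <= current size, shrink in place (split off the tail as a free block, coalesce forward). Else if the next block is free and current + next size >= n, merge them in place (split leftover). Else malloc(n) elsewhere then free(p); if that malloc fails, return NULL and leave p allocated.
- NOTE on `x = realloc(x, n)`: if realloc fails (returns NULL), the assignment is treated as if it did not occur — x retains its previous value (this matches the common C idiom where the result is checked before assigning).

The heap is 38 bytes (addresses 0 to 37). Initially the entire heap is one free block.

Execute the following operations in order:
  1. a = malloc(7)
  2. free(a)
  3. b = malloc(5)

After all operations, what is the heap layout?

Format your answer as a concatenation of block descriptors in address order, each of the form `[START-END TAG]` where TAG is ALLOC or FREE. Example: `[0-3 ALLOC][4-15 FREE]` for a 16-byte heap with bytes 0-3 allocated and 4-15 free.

Answer: [0-4 ALLOC][5-37 FREE]

Derivation:
Op 1: a = malloc(7) -> a = 0; heap: [0-6 ALLOC][7-37 FREE]
Op 2: free(a) -> (freed a); heap: [0-37 FREE]
Op 3: b = malloc(5) -> b = 0; heap: [0-4 ALLOC][5-37 FREE]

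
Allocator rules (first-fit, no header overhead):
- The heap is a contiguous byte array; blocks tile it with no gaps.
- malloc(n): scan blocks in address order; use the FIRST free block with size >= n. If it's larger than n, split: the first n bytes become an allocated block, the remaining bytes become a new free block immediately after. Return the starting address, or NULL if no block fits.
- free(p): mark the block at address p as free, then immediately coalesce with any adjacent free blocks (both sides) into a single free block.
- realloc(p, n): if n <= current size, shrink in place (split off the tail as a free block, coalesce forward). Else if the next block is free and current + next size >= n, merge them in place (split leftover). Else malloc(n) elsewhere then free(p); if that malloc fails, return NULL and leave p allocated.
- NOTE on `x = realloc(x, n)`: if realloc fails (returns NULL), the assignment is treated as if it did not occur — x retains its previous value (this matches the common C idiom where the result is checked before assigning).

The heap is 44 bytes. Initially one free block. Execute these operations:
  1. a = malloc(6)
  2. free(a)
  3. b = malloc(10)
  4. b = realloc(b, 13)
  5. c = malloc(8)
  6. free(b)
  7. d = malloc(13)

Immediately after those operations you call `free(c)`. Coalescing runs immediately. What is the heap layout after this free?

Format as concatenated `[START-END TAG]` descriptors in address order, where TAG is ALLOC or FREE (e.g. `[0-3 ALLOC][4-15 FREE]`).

Op 1: a = malloc(6) -> a = 0; heap: [0-5 ALLOC][6-43 FREE]
Op 2: free(a) -> (freed a); heap: [0-43 FREE]
Op 3: b = malloc(10) -> b = 0; heap: [0-9 ALLOC][10-43 FREE]
Op 4: b = realloc(b, 13) -> b = 0; heap: [0-12 ALLOC][13-43 FREE]
Op 5: c = malloc(8) -> c = 13; heap: [0-12 ALLOC][13-20 ALLOC][21-43 FREE]
Op 6: free(b) -> (freed b); heap: [0-12 FREE][13-20 ALLOC][21-43 FREE]
Op 7: d = malloc(13) -> d = 0; heap: [0-12 ALLOC][13-20 ALLOC][21-43 FREE]
free(c): c = 13 -> block [13-20 ALLOC]; mark free, coalesce with adjacent free neighbors -> [0-12 ALLOC][13-43 FREE]

Answer: [0-12 ALLOC][13-43 FREE]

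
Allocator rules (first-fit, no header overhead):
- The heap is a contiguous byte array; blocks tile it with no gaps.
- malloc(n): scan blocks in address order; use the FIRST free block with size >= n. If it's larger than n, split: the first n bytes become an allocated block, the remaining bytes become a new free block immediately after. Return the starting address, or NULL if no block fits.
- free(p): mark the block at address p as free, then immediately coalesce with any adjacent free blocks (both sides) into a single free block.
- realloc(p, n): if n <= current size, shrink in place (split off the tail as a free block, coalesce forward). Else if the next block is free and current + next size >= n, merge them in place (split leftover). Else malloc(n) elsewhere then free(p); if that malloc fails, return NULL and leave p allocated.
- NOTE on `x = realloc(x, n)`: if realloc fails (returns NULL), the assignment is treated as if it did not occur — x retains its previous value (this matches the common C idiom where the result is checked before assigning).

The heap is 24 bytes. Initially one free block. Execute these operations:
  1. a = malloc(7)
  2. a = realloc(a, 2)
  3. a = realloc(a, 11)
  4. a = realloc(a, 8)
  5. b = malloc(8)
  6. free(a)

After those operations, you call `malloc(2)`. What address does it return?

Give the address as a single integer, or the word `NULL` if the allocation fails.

Op 1: a = malloc(7) -> a = 0; heap: [0-6 ALLOC][7-23 FREE]
Op 2: a = realloc(a, 2) -> a = 0; heap: [0-1 ALLOC][2-23 FREE]
Op 3: a = realloc(a, 11) -> a = 0; heap: [0-10 ALLOC][11-23 FREE]
Op 4: a = realloc(a, 8) -> a = 0; heap: [0-7 ALLOC][8-23 FREE]
Op 5: b = malloc(8) -> b = 8; heap: [0-7 ALLOC][8-15 ALLOC][16-23 FREE]
Op 6: free(a) -> (freed a); heap: [0-7 FREE][8-15 ALLOC][16-23 FREE]
malloc(2): first-fit scan over [0-7 FREE][8-15 ALLOC][16-23 FREE] -> 0

Answer: 0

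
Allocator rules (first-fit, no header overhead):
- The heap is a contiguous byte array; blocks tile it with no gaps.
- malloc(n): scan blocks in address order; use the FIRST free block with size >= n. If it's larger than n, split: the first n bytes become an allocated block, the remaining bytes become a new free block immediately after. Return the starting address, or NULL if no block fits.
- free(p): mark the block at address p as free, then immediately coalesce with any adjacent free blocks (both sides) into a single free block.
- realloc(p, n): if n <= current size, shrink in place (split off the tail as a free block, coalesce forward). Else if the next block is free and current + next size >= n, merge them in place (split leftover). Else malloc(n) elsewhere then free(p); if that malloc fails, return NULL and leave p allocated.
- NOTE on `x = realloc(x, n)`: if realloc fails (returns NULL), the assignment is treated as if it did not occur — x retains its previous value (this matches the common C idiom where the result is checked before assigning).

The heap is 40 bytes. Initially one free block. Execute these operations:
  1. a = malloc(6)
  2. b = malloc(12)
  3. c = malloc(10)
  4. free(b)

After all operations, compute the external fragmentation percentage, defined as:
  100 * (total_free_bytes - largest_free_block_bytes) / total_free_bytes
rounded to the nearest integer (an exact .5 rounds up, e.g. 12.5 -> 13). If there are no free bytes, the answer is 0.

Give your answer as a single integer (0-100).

Answer: 50

Derivation:
Op 1: a = malloc(6) -> a = 0; heap: [0-5 ALLOC][6-39 FREE]
Op 2: b = malloc(12) -> b = 6; heap: [0-5 ALLOC][6-17 ALLOC][18-39 FREE]
Op 3: c = malloc(10) -> c = 18; heap: [0-5 ALLOC][6-17 ALLOC][18-27 ALLOC][28-39 FREE]
Op 4: free(b) -> (freed b); heap: [0-5 ALLOC][6-17 FREE][18-27 ALLOC][28-39 FREE]
Free blocks: [12 12] total_free=24 largest=12 -> 100*(24-12)/24 = 1200/24 = 50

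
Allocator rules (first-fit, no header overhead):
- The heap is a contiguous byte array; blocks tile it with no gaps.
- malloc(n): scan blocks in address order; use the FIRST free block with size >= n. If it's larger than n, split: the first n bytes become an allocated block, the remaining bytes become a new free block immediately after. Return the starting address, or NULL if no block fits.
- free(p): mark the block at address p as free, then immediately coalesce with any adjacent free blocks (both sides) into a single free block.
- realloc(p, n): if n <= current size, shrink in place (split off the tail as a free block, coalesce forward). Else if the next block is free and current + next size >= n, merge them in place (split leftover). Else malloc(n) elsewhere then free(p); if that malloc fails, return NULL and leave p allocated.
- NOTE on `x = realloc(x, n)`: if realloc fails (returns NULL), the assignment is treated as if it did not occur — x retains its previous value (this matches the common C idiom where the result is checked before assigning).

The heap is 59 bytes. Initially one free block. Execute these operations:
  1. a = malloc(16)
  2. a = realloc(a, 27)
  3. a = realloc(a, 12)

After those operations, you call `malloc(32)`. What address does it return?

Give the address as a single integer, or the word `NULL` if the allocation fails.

Op 1: a = malloc(16) -> a = 0; heap: [0-15 ALLOC][16-58 FREE]
Op 2: a = realloc(a, 27) -> a = 0; heap: [0-26 ALLOC][27-58 FREE]
Op 3: a = realloc(a, 12) -> a = 0; heap: [0-11 ALLOC][12-58 FREE]
malloc(32): first-fit scan over [0-11 ALLOC][12-58 FREE] -> 12

Answer: 12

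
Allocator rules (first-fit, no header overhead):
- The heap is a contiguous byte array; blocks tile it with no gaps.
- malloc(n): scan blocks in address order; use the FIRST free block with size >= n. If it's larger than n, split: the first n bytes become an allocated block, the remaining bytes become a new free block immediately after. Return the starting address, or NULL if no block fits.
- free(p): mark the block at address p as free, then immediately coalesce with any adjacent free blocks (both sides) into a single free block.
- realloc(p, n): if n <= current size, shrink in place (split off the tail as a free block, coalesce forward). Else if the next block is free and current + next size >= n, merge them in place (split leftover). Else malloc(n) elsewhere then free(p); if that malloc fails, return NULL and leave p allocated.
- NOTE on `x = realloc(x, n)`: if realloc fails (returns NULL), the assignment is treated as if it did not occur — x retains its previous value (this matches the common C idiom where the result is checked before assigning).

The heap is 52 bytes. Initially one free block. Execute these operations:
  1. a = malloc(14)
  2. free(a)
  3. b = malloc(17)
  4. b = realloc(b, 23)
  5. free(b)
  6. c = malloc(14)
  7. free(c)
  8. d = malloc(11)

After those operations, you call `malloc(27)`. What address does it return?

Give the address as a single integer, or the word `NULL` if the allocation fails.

Op 1: a = malloc(14) -> a = 0; heap: [0-13 ALLOC][14-51 FREE]
Op 2: free(a) -> (freed a); heap: [0-51 FREE]
Op 3: b = malloc(17) -> b = 0; heap: [0-16 ALLOC][17-51 FREE]
Op 4: b = realloc(b, 23) -> b = 0; heap: [0-22 ALLOC][23-51 FREE]
Op 5: free(b) -> (freed b); heap: [0-51 FREE]
Op 6: c = malloc(14) -> c = 0; heap: [0-13 ALLOC][14-51 FREE]
Op 7: free(c) -> (freed c); heap: [0-51 FREE]
Op 8: d = malloc(11) -> d = 0; heap: [0-10 ALLOC][11-51 FREE]
malloc(27): first-fit scan over [0-10 ALLOC][11-51 FREE] -> 11

Answer: 11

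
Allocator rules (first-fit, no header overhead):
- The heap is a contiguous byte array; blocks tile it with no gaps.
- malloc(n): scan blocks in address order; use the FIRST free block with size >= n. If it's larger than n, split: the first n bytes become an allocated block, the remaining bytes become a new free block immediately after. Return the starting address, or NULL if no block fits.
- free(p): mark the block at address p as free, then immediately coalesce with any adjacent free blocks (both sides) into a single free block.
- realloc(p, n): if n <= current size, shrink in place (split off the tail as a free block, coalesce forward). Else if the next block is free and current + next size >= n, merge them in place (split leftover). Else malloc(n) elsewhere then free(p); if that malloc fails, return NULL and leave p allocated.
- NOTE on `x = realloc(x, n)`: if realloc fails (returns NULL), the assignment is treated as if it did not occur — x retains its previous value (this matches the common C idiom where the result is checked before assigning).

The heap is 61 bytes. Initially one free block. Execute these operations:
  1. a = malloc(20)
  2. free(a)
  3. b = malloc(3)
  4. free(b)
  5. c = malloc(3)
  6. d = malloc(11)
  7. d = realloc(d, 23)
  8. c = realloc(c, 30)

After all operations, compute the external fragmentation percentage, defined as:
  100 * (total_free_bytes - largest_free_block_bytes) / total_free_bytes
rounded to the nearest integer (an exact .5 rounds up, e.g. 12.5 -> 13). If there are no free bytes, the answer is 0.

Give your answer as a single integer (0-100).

Answer: 38

Derivation:
Op 1: a = malloc(20) -> a = 0; heap: [0-19 ALLOC][20-60 FREE]
Op 2: free(a) -> (freed a); heap: [0-60 FREE]
Op 3: b = malloc(3) -> b = 0; heap: [0-2 ALLOC][3-60 FREE]
Op 4: free(b) -> (freed b); heap: [0-60 FREE]
Op 5: c = malloc(3) -> c = 0; heap: [0-2 ALLOC][3-60 FREE]
Op 6: d = malloc(11) -> d = 3; heap: [0-2 ALLOC][3-13 ALLOC][14-60 FREE]
Op 7: d = realloc(d, 23) -> d = 3; heap: [0-2 ALLOC][3-25 ALLOC][26-60 FREE]
Op 8: c = realloc(c, 30) -> c = 26; heap: [0-2 FREE][3-25 ALLOC][26-55 ALLOC][56-60 FREE]
Free blocks: [3 5] total_free=8 largest=5 -> 100*(8-5)/8 = 300/8 = 37.5 -> rounds to 38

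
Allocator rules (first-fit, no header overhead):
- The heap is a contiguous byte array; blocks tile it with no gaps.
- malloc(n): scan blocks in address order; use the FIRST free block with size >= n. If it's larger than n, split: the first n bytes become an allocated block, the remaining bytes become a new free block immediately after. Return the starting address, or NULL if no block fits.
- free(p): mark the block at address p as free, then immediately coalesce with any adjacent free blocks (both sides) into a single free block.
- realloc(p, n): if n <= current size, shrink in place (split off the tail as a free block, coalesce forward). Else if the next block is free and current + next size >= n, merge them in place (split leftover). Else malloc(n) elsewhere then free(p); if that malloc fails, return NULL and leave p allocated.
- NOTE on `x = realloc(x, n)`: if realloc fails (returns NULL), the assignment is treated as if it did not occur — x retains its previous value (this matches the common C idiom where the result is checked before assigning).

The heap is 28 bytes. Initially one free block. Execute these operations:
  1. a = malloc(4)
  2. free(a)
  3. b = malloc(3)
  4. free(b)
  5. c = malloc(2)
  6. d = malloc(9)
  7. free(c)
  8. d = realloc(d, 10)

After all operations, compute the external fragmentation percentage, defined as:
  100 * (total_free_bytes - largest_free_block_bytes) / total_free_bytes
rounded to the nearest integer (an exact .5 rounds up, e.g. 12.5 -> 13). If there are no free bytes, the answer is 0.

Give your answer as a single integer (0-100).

Answer: 11

Derivation:
Op 1: a = malloc(4) -> a = 0; heap: [0-3 ALLOC][4-27 FREE]
Op 2: free(a) -> (freed a); heap: [0-27 FREE]
Op 3: b = malloc(3) -> b = 0; heap: [0-2 ALLOC][3-27 FREE]
Op 4: free(b) -> (freed b); heap: [0-27 FREE]
Op 5: c = malloc(2) -> c = 0; heap: [0-1 ALLOC][2-27 FREE]
Op 6: d = malloc(9) -> d = 2; heap: [0-1 ALLOC][2-10 ALLOC][11-27 FREE]
Op 7: free(c) -> (freed c); heap: [0-1 FREE][2-10 ALLOC][11-27 FREE]
Op 8: d = realloc(d, 10) -> d = 2; heap: [0-1 FREE][2-11 ALLOC][12-27 FREE]
Free blocks: [2 16] total_free=18 largest=16 -> 100*(18-16)/18 = 200/18 ≈ 11.111 -> rounds to 11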